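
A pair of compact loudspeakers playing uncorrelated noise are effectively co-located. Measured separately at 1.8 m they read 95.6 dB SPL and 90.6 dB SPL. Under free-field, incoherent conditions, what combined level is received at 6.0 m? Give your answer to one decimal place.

Combined at 1.8 m: 10·log₁₀(10^(95.6/10)+10^(90.6/10)) = 96.79 dB SPL.
Then apply −20·log₁₀(6.0/1.8) = -10.46 dB → 86.3 dB SPL.

86.3 dB SPL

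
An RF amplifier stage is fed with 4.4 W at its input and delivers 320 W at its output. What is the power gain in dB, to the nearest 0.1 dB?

18.6 dB

Power ratio → dB uses the 10·log₁₀ form:
10·log₁₀(320/4.4) = 10·log₁₀(72.73) = 18.6 dB.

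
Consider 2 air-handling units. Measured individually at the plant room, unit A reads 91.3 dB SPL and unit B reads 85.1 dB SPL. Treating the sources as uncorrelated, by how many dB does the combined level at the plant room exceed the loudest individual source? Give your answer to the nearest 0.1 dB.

0.9 dB

Incoherent sources sum as intensities:
L_total = 10·log₁₀(10^(91.3/10) + 10^(85.1/10)) = 92.23 dB SPL.
Excess over the loudest (91.3 dB): 92.23 − 91.3 = 0.9 dB.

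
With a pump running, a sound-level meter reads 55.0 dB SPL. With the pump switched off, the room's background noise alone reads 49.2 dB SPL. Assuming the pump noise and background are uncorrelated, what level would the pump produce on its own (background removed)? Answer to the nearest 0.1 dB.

Background correction is a power subtraction:
L_src = 10·log₁₀(10^(55.0/10) − 10^(49.2/10)) = 10·log₁₀(233100) = 53.7 dB SPL.

53.7 dB SPL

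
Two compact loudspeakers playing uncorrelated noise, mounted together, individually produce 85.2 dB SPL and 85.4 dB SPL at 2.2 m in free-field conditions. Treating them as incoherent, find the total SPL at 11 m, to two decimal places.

74.33 dB SPL

Combined at 2.2 m: 10·log₁₀(10^(85.2/10)+10^(85.4/10)) = 88.311 dB SPL.
Then apply −20·log₁₀(11/2.2) = -13.979 dB → 74.33 dB SPL.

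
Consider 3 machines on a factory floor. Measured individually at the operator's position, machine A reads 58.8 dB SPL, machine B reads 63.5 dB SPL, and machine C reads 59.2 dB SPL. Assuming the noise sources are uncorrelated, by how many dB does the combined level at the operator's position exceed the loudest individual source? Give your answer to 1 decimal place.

Add the sources as powers (linear), then convert back to dB:
L_total = 10·log₁₀(10^(58.8/10) + 10^(63.5/10) + 10^(59.2/10)) = 65.83 dB SPL.
Excess over the loudest (63.5 dB): 65.83 − 63.5 = 2.3 dB.

2.3 dB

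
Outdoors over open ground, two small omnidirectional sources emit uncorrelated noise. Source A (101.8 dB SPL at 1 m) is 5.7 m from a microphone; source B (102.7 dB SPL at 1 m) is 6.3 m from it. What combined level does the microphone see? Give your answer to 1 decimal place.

89.7 dB SPL

At the listener: L_A = 101.8 − 20·log₁₀(5.7) = 86.68 dB; L_B = 102.7 − 20·log₁₀(6.3) = 86.71 dB.
Combined: 10·log₁₀(10^(86.68/10)+10^(86.71/10)) = 89.7 dB SPL.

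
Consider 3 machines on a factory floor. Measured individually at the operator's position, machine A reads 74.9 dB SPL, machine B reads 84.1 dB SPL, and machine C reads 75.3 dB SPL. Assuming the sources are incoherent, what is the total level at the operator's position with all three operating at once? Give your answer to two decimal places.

85.08 dB SPL

Uncorrelated sources add in intensity (power), not in dB.
L_total = 10·log₁₀(10^(74.9/10) + 10^(84.1/10) + 10^(75.3/10)) = 10·log₁₀(321800000) = 85.08 dB SPL.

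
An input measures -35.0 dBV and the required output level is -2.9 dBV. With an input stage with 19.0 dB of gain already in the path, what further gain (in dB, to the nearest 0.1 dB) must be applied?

13.1 dB

The required make-up gain is the shortfall in the dB sum.
G = -2.9 − (-35.0) − 19.0 = 13.1 dB.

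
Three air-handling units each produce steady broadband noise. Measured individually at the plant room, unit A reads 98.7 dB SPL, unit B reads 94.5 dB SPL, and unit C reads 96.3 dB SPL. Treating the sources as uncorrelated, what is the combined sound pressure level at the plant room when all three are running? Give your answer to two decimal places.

101.61 dB SPL

Uncorrelated sources add in intensity (power), not in dB.
L_total = 10·log₁₀(10^(98.7/10) + 10^(94.5/10) + 10^(96.3/10)) = 10·log₁₀(14497000000) = 101.61 dB SPL.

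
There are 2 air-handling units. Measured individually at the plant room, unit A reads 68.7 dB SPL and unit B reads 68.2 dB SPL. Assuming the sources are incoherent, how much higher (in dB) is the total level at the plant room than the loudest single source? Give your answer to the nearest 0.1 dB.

Incoherent sources sum as intensities:
L_total = 10·log₁₀(10^(68.7/10) + 10^(68.2/10)) = 71.47 dB SPL.
Excess over the loudest (68.7 dB): 71.47 − 68.7 = 2.8 dB.

2.8 dB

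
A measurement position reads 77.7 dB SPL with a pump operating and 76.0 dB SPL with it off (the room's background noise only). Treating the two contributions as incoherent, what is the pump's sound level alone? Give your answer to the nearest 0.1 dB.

72.8 dB SPL

Remove the background by subtracting linear intensities:
L_src = 10·log₁₀(10^(77.7/10) − 10^(76.0/10)) = 10·log₁₀(19070000) = 72.8 dB SPL.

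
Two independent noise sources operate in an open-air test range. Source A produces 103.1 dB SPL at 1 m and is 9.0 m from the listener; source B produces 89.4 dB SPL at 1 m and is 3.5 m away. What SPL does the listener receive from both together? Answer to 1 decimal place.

At the listener: L_A = 103.1 − 20·log₁₀(9.0) = 84.02 dB; L_B = 89.4 − 20·log₁₀(3.5) = 78.52 dB.
Combined: 10·log₁₀(10^(84.02/10)+10^(78.52/10)) = 85.1 dB SPL.

85.1 dB SPL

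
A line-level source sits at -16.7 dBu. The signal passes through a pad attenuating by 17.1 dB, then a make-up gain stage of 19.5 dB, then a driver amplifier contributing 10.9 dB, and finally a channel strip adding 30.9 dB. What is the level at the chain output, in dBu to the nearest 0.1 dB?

+27.5 dBu

Gain stages sum in dB:
-16.7 − 17.1 + 19.5 + 10.9 + 30.9 = +27.5 dBu.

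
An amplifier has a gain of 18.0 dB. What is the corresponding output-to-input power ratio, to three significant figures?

63.1

Power ratio = 10^(dB/10).
10^(18.0/10) = 10^(1.800) = 63.1.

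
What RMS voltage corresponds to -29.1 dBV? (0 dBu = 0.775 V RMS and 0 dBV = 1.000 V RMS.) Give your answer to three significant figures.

V = 1.000 V × 10^(-29.1/20).
= 1.000 × 0.03508 = 0.0351 V.

0.0351 V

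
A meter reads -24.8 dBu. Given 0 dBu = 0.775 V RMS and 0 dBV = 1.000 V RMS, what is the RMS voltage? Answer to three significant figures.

V = 0.775 V × 10^(-24.8/20).
= 0.775 × 0.05754 = 0.0446 V.

0.0446 V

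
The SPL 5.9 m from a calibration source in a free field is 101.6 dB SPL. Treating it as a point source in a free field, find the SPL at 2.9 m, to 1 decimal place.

107.8 dB SPL

Inverse-square spreading gives ΔL = −20·log₁₀(d₂/d₁).
ΔL = −20·log₁₀(2.9/5.9) = 6.17 dB, so L₂ = 101.6 + (6.17) = 107.8 dB SPL.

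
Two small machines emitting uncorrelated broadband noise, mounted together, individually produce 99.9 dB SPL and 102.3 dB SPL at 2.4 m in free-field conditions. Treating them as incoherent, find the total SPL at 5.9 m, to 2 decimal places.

96.46 dB SPL

Combined at 2.4 m: 10·log₁₀(10^(99.9/10)+10^(102.3/10)) = 104.274 dB SPL.
Then apply −20·log₁₀(5.9/2.4) = -7.813 dB → 96.46 dB SPL.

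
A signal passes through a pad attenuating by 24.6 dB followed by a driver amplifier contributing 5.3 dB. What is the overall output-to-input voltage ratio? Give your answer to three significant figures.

Net gain = (−24.6) + 5.3 = -19.3 dB.
Voltage ratio = 10^(-19.3/20) = 0.108.

0.108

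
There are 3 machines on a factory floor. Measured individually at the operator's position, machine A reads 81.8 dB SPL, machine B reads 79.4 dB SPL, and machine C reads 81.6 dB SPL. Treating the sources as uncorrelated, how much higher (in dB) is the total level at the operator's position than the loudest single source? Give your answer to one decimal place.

4.0 dB

Uncorrelated sources add in intensity (power), not in dB.
L_total = 10·log₁₀(10^(81.8/10) + 10^(79.4/10) + 10^(81.6/10)) = 85.83 dB SPL.
Excess over the loudest (81.8 dB): 85.83 − 81.8 = 4.0 dB.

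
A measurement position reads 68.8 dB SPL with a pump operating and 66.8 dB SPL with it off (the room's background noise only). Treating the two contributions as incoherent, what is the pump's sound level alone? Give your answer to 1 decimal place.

64.5 dB SPL

Remove the background by subtracting linear intensities:
L_src = 10·log₁₀(10^(68.8/10) − 10^(66.8/10)) = 10·log₁₀(2799000) = 64.5 dB SPL.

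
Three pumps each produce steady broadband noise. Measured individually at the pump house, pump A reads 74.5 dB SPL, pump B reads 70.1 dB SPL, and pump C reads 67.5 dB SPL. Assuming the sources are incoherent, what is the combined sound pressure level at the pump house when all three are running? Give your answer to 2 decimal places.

Uncorrelated sources add in intensity (power), not in dB.
L_total = 10·log₁₀(10^(74.5/10) + 10^(70.1/10) + 10^(67.5/10)) = 10·log₁₀(44040000) = 76.44 dB SPL.

76.44 dB SPL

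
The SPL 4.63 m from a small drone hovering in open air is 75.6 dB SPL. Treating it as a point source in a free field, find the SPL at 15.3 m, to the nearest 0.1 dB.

65.2 dB SPL

Free-field point source: level drops by 20·log₁₀ of the distance ratio.
ΔL = −20·log₁₀(15.3/4.63) = -10.38 dB, so L₂ = 75.6 + (-10.38) = 65.2 dB SPL.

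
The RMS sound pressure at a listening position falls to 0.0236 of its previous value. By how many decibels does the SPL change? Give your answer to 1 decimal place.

-32.5 dB

SPL change from a pressure ratio uses the 20·log₁₀ form:
20·log₁₀(0.0236) = -32.5 dB.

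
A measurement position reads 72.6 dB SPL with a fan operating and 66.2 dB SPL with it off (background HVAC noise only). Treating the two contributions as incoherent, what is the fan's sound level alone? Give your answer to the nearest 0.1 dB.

71.5 dB SPL

Remove the background by subtracting linear intensities:
L_src = 10·log₁₀(10^(72.6/10) − 10^(66.2/10)) = 10·log₁₀(14030000) = 71.5 dB SPL.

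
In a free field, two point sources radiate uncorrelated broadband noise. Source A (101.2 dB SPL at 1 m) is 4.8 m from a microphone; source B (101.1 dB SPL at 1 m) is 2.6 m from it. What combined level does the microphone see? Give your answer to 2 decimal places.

93.94 dB SPL

At the listener: L_A = 101.2 − 20·log₁₀(4.8) = 87.575 dB; L_B = 101.1 − 20·log₁₀(2.6) = 92.801 dB.
Combined: 10·log₁₀(10^(87.575/10)+10^(92.801/10)) = 93.94 dB SPL.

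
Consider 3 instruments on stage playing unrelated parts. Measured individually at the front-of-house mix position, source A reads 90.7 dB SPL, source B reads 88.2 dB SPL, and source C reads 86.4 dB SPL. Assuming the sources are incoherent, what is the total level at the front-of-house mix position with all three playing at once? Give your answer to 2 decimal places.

93.56 dB SPL

Add the sources as powers (linear), then convert back to dB:
L_total = 10·log₁₀(10^(90.7/10) + 10^(88.2/10) + 10^(86.4/10)) = 10·log₁₀(2272000000) = 93.56 dB SPL.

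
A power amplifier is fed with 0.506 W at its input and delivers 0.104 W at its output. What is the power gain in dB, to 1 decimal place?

-6.9 dB

For a power ratio, dB = 10·log₁₀(P₂/P₁).
10·log₁₀(0.104/0.506) = 10·log₁₀(0.2055) = -6.9 dB.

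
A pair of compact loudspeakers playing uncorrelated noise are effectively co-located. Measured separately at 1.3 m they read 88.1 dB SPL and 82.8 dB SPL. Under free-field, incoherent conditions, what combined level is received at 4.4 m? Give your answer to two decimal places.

Combined at 1.3 m: 10·log₁₀(10^(88.1/10)+10^(82.8/10)) = 89.223 dB SPL.
Then apply −20·log₁₀(4.4/1.3) = -10.590 dB → 78.63 dB SPL.

78.63 dB SPL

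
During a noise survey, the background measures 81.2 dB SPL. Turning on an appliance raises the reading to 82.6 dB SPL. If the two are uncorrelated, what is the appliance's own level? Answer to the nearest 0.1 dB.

77.0 dB SPL

Remove the background by subtracting linear intensities:
L_src = 10·log₁₀(10^(82.6/10) − 10^(81.2/10)) = 10·log₁₀(50140000) = 77.0 dB SPL.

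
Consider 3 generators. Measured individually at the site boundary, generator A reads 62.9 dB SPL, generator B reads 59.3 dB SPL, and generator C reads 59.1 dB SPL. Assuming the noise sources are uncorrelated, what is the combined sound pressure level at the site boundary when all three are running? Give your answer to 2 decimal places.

65.58 dB SPL

Uncorrelated sources add in intensity (power), not in dB.
L_total = 10·log₁₀(10^(62.9/10) + 10^(59.3/10) + 10^(59.1/10)) = 10·log₁₀(3614000) = 65.58 dB SPL.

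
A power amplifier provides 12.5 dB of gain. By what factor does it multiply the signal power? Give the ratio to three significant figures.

Power ratio = 10^(dB/10).
10^(12.5/10) = 10^(1.250) = 17.8.

17.8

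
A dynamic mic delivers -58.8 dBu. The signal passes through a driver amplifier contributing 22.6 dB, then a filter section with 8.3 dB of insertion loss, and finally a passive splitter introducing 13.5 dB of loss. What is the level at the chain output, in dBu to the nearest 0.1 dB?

Cascaded gains and losses add directly in dB.
-58.8 + 22.6 − 8.3 − 13.5 = -58.0 dBu.

-58.0 dBu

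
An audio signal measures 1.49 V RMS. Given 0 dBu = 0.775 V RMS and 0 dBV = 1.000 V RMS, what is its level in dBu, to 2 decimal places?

+5.68 dBu

dBu = 20·log₁₀(V / 0.775 V).
20·log₁₀(1.49/0.775) = +5.68 dBu.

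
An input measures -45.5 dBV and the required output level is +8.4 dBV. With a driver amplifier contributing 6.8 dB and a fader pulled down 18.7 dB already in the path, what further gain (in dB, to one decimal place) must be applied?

65.8 dB

The required make-up gain is the shortfall in the dB sum.
G = +8.4 − (-45.5) − 6.8 + 18.7 = 65.8 dB.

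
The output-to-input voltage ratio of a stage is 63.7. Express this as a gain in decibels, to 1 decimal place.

36.1 dB

For a voltage ratio, dB = 20·log₁₀(V₂/V₁).
20·log₁₀(63.7) = 36.1 dB.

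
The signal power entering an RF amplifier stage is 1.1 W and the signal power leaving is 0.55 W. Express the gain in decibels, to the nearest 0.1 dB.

-3.0 dB

Power is a power quantity, so gain = 10·log₁₀(P_out/P_in).
10·log₁₀(0.55/1.1) = 10·log₁₀(0.5000) = -3.0 dB.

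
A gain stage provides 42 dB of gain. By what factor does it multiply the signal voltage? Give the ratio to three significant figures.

Voltage ratio = 10^(dB/20).
10^(42/20) = 10^(2.100) = 126.

126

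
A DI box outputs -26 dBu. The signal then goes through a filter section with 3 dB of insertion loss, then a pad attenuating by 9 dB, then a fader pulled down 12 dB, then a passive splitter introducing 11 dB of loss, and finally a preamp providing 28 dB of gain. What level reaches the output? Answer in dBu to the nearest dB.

Gain stages sum in dB:
-26 − 3 − 9 − 12 − 11 + 28 = -33 dBu.

-33 dBu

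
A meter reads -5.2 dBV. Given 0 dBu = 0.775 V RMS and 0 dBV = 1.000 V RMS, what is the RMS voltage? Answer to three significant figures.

V = 1.000 V × 10^(-5.2/20).
= 1.000 × 0.5495 = 0.550 V.

0.550 V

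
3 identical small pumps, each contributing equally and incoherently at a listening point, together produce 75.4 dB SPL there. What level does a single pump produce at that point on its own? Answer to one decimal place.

70.6 dB SPL

3 equal incoherent sources add 10·log₁₀(3) = 4.77 dB over one source.
L_one = 75.4 − 4.77 = 70.6 dB SPL.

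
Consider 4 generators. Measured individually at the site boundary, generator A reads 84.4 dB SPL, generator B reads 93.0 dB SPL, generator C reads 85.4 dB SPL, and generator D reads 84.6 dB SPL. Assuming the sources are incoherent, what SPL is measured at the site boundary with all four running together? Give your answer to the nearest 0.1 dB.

Uncorrelated sources add in intensity (power), not in dB.
L_total = 10·log₁₀(10^(84.4/10) + 10^(93.0/10) + 10^(85.4/10) + 10^(84.6/10)) = 10·log₁₀(2906000000) = 94.6 dB SPL.

94.6 dB SPL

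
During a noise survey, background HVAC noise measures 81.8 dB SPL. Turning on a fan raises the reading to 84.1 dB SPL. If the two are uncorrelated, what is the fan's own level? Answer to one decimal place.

80.2 dB SPL

Remove the background by subtracting linear intensities:
L_src = 10·log₁₀(10^(84.1/10) − 10^(81.8/10)) = 10·log₁₀(105700000) = 80.2 dB SPL.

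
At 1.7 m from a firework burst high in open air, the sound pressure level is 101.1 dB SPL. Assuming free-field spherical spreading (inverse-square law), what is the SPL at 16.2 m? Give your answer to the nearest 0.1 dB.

Free-field point source: level drops by 20·log₁₀ of the distance ratio.
ΔL = −20·log₁₀(16.2/1.7) = -19.58 dB, so L₂ = 101.1 + (-19.58) = 81.5 dB SPL.

81.5 dB SPL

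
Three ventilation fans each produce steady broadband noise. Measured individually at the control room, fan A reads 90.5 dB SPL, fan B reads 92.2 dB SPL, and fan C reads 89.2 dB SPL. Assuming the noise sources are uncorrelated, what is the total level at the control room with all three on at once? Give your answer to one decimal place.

95.6 dB SPL

Uncorrelated sources add in intensity (power), not in dB.
L_total = 10·log₁₀(10^(90.5/10) + 10^(92.2/10) + 10^(89.2/10)) = 10·log₁₀(3613000000) = 95.6 dB SPL.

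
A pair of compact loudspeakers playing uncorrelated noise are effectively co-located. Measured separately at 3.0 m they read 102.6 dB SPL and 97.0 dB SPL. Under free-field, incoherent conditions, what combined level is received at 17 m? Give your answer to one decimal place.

Combined at 3.0 m: 10·log₁₀(10^(102.6/10)+10^(97.0/10)) = 103.66 dB SPL.
Then apply −20·log₁₀(17/3.0) = -15.07 dB → 88.6 dB SPL.

88.6 dB SPL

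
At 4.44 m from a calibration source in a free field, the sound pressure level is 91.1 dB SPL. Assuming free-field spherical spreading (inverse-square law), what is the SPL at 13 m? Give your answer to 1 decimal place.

Free-field point source: level drops by 20·log₁₀ of the distance ratio.
ΔL = −20·log₁₀(13/4.44) = -9.33 dB, so L₂ = 91.1 + (-9.33) = 81.8 dB SPL.

81.8 dB SPL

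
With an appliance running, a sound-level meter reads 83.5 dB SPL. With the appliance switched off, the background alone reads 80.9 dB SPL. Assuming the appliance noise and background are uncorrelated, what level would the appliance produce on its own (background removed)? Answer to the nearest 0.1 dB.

Remove the background by subtracting linear intensities:
L_src = 10·log₁₀(10^(83.5/10) − 10^(80.9/10)) = 10·log₁₀(100800000) = 80.0 dB SPL.

80.0 dB SPL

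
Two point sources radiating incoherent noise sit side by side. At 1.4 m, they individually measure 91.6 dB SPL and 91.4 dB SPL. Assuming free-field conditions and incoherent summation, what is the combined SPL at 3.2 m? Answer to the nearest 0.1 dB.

Combined at 1.4 m: 10·log₁₀(10^(91.6/10)+10^(91.4/10)) = 94.51 dB SPL.
Then apply −20·log₁₀(3.2/1.4) = -7.18 dB → 87.3 dB SPL.

87.3 dB SPL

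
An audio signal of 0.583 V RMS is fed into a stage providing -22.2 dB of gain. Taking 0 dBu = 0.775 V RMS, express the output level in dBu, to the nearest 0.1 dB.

Input level: 20·log₁₀(0.583/0.775) = -2.47 dBu.
Output: -2.47 − 22.2 = -24.7 dBu.

-24.7 dBu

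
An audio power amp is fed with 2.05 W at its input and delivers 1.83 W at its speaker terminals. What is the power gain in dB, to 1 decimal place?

-0.5 dB

Power is a power quantity, so gain = 10·log₁₀(P_out/P_in).
10·log₁₀(1.83/2.05) = 10·log₁₀(0.8927) = -0.5 dB.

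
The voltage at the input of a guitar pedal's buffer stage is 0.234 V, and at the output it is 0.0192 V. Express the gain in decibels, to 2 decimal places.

Voltage ratio → dB uses the 20·log₁₀ form:
20·log₁₀(0.0192/0.234) = 20·log₁₀(0.08205) = -21.72 dB.

-21.72 dB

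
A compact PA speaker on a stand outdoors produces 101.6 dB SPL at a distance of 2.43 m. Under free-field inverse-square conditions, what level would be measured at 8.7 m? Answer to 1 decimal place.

90.5 dB SPL

Inverse-square spreading gives ΔL = −20·log₁₀(d₂/d₁).
ΔL = −20·log₁₀(8.7/2.43) = -11.08 dB, so L₂ = 101.6 + (-11.08) = 90.5 dB SPL.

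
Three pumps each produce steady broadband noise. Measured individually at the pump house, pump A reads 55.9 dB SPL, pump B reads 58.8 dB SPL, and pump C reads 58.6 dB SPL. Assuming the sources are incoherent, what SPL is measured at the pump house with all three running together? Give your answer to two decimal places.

Add the sources as powers (linear), then convert back to dB:
L_total = 10·log₁₀(10^(55.9/10) + 10^(58.8/10) + 10^(58.6/10)) = 10·log₁₀(1872000) = 62.72 dB SPL.

62.72 dB SPL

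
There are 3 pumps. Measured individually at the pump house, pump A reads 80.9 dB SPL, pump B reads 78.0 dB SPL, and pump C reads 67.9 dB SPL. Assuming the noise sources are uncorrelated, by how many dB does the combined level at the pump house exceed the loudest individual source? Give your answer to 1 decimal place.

1.9 dB

Uncorrelated sources add in intensity (power), not in dB.
L_total = 10·log₁₀(10^(80.9/10) + 10^(78.0/10) + 10^(67.9/10)) = 82.84 dB SPL.
Excess over the loudest (80.9 dB): 82.84 − 80.9 = 1.9 dB.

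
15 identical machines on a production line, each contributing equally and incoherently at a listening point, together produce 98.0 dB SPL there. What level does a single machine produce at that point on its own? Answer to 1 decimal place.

15 equal incoherent sources add 10·log₁₀(15) = 11.76 dB over one source.
L_one = 98.0 − 11.76 = 86.2 dB SPL.

86.2 dB SPL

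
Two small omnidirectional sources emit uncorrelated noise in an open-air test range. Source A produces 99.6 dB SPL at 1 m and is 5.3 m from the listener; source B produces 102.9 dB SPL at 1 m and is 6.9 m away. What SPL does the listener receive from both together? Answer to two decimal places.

88.66 dB SPL

At the listener: L_A = 99.6 − 20·log₁₀(5.3) = 85.114 dB; L_B = 102.9 − 20·log₁₀(6.9) = 86.123 dB.
Combined: 10·log₁₀(10^(85.114/10)+10^(86.123/10)) = 88.66 dB SPL.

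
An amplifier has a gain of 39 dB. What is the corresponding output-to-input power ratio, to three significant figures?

Power ratio = 10^(dB/10).
10^(39/10) = 10^(3.900) = 7940.

7940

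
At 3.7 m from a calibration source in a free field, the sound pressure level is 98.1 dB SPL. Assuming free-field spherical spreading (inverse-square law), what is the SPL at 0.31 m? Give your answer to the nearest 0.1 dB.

Inverse-square spreading gives ΔL = −20·log₁₀(d₂/d₁).
ΔL = −20·log₁₀(0.31/3.7) = 21.54 dB, so L₂ = 98.1 + (21.54) = 119.6 dB SPL.

119.6 dB SPL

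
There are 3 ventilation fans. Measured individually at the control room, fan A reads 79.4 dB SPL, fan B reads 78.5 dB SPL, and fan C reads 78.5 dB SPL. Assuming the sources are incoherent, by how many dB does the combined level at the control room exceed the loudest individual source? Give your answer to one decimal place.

Add the sources as powers (linear), then convert back to dB:
L_total = 10·log₁₀(10^(79.4/10) + 10^(78.5/10) + 10^(78.5/10)) = 83.59 dB SPL.
Excess over the loudest (79.4 dB): 83.59 − 79.4 = 4.2 dB.

4.2 dB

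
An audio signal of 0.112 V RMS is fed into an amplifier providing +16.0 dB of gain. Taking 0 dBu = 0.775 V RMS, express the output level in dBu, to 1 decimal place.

Input level: 20·log₁₀(0.112/0.775) = -16.80 dBu.
Output: -16.80 + 16.0 = -0.8 dBu.

-0.8 dBu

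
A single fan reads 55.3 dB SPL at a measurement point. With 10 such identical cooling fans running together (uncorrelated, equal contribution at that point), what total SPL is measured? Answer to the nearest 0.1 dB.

65.3 dB SPL

10 equal incoherent sources raise the level by 10·log₁₀(10) = 10.00 dB.
L_total = 55.3 + 10.00 = 65.3 dB SPL.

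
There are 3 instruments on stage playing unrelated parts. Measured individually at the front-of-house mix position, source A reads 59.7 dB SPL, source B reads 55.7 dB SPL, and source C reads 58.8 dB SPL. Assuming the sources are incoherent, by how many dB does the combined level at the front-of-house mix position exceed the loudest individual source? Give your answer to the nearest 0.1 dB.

Uncorrelated sources add in intensity (power), not in dB.
L_total = 10·log₁₀(10^(59.7/10) + 10^(55.7/10) + 10^(58.8/10)) = 63.15 dB SPL.
Excess over the loudest (59.7 dB): 63.15 − 59.7 = 3.4 dB.

3.4 dB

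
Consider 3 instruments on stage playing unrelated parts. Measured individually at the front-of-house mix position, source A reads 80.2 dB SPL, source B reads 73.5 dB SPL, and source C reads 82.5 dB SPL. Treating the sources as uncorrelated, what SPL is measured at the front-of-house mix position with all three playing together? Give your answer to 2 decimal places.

Uncorrelated sources add in intensity (power), not in dB.
L_total = 10·log₁₀(10^(80.2/10) + 10^(73.5/10) + 10^(82.5/10)) = 10·log₁₀(304900000) = 84.84 dB SPL.

84.84 dB SPL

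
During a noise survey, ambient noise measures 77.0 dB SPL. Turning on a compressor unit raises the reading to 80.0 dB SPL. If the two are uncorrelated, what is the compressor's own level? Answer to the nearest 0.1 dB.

Background correction is a power subtraction:
L_src = 10·log₁₀(10^(80.0/10) − 10^(77.0/10)) = 10·log₁₀(49880000) = 77.0 dB SPL.

77.0 dB SPL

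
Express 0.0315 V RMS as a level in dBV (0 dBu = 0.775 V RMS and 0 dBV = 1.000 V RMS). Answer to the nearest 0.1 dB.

-30.0 dBV

dBV = 20·log₁₀(V / 1.000 V).
20·log₁₀(0.0315/1.000) = -30.0 dBV.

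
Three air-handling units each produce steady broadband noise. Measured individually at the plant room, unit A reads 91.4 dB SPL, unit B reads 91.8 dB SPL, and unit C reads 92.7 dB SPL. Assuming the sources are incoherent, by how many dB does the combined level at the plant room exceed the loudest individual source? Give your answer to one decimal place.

Uncorrelated sources add in intensity (power), not in dB.
L_total = 10·log₁₀(10^(91.4/10) + 10^(91.8/10) + 10^(92.7/10)) = 96.77 dB SPL.
Excess over the loudest (92.7 dB): 96.77 − 92.7 = 4.1 dB.

4.1 dB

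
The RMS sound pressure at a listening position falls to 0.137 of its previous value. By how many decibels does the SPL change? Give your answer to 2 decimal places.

-17.27 dB

Sound pressure is an amplitude quantity: ΔL = 20·log₁₀(p₂/p₁).
20·log₁₀(0.137) = -17.27 dB.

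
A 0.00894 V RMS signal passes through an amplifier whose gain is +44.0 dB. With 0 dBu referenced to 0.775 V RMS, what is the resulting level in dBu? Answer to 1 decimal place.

Input level: 20·log₁₀(0.00894/0.775) = -38.76 dBu.
Output: -38.76 + 44.0 = +5.2 dBu.

+5.2 dBu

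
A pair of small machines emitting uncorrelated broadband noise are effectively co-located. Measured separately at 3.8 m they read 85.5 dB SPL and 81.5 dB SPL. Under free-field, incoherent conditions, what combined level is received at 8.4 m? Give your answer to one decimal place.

Combined at 3.8 m: 10·log₁₀(10^(85.5/10)+10^(81.5/10)) = 86.96 dB SPL.
Then apply −20·log₁₀(8.4/3.8) = -6.89 dB → 80.1 dB SPL.

80.1 dB SPL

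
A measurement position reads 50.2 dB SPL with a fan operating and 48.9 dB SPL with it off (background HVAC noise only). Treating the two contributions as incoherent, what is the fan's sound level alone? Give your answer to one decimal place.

44.3 dB SPL

Background correction is a power subtraction:
L_src = 10·log₁₀(10^(50.2/10) − 10^(48.9/10)) = 10·log₁₀(27090) = 44.3 dB SPL.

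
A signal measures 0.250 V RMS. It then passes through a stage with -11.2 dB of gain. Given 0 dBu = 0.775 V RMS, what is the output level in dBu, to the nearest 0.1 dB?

-21.0 dBu

Input level: 20·log₁₀(0.250/0.775) = -9.83 dBu.
Output: -9.83 − 11.2 = -21.0 dBu.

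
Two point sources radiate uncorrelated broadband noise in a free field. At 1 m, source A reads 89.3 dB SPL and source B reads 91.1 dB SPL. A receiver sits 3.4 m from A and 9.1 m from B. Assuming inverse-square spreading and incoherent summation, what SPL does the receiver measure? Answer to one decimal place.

79.5 dB SPL

At the listener: L_A = 89.3 − 20·log₁₀(3.4) = 78.67 dB; L_B = 91.1 − 20·log₁₀(9.1) = 71.92 dB.
Combined: 10·log₁₀(10^(78.67/10)+10^(71.92/10)) = 79.5 dB SPL.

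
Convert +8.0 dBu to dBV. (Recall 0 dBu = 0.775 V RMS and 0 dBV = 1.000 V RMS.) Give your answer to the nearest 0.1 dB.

The offset between the scales is 20·log₁₀(0.775/1.000) = −2.214 dB.
So dBV = +8.0 − 2.214 = +5.8 dBV.

+5.8 dBV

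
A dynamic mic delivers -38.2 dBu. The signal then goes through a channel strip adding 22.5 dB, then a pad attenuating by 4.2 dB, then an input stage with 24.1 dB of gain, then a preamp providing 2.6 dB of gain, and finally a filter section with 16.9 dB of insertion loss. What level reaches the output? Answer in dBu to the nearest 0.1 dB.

In dB, series stages simply add:
-38.2 + 22.5 − 4.2 + 24.1 + 2.6 − 16.9 = -10.1 dBu.

-10.1 dBu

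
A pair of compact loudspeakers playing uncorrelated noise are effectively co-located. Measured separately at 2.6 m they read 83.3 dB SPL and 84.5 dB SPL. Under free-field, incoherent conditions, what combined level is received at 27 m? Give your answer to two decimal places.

66.62 dB SPL

Combined at 2.6 m: 10·log₁₀(10^(83.3/10)+10^(84.5/10)) = 86.952 dB SPL.
Then apply −20·log₁₀(27/2.6) = -20.328 dB → 66.62 dB SPL.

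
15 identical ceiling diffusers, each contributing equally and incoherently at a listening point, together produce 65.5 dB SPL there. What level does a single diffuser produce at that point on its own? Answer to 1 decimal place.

15 equal incoherent sources add 10·log₁₀(15) = 11.76 dB over one source.
L_one = 65.5 − 11.76 = 53.7 dB SPL.

53.7 dB SPL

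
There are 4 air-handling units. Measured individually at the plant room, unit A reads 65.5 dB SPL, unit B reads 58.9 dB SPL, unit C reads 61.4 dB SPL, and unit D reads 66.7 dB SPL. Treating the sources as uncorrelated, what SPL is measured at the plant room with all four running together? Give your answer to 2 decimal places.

70.16 dB SPL

Incoherent sources sum as intensities:
L_total = 10·log₁₀(10^(65.5/10) + 10^(58.9/10) + 10^(61.4/10) + 10^(66.7/10)) = 10·log₁₀(10380000) = 70.16 dB SPL.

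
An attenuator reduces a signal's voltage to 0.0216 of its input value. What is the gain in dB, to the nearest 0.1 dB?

-33.3 dB

For a voltage ratio, dB = 20·log₁₀(V₂/V₁).
20·log₁₀(0.0216) = -33.3 dB.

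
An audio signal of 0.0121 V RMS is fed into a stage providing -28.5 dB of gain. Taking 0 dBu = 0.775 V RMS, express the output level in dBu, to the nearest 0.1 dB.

Input level: 20·log₁₀(0.0121/0.775) = -36.13 dBu.
Output: -36.13 − 28.5 = -64.6 dBu.

-64.6 dBu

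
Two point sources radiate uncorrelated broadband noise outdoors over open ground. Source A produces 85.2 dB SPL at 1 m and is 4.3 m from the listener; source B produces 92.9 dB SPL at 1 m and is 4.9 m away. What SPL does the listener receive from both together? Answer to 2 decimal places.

At the listener: L_A = 85.2 − 20·log₁₀(4.3) = 72.531 dB; L_B = 92.9 − 20·log₁₀(4.9) = 79.096 dB.
Combined: 10·log₁₀(10^(72.531/10)+10^(79.096/10)) = 79.96 dB SPL.

79.96 dB SPL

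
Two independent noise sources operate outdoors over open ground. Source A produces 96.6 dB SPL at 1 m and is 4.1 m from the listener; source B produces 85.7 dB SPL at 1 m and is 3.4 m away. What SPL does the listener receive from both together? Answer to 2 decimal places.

84.83 dB SPL

At the listener: L_A = 96.6 − 20·log₁₀(4.1) = 84.344 dB; L_B = 85.7 − 20·log₁₀(3.4) = 75.070 dB.
Combined: 10·log₁₀(10^(84.344/10)+10^(75.070/10)) = 84.83 dB SPL.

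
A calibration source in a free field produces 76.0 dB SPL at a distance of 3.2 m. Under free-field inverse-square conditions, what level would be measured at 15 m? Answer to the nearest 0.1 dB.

62.6 dB SPL

For a point source in a free field, ΔL = −20·log₁₀(d₂/d₁).
ΔL = −20·log₁₀(15/3.2) = -13.42 dB, so L₂ = 76.0 + (-13.42) = 62.6 dB SPL.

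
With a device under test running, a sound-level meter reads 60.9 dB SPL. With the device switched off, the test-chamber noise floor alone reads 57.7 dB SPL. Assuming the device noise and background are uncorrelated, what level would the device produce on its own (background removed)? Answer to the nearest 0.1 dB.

Remove the background by subtracting linear intensities:
L_src = 10·log₁₀(10^(60.9/10) − 10^(57.7/10)) = 10·log₁₀(641400) = 58.1 dB SPL.

58.1 dB SPL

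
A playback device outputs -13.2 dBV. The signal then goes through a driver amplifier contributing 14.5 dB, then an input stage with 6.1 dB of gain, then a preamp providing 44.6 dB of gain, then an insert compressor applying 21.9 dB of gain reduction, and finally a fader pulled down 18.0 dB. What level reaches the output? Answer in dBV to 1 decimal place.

+12.1 dBV

Gain stages sum in dB:
-13.2 + 14.5 + 6.1 + 44.6 − 21.9 − 18.0 = +12.1 dBV.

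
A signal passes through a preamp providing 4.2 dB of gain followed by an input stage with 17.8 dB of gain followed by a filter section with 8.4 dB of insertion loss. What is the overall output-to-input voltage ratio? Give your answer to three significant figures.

Net gain = 4.2 + 17.8 + (−8.4) = 13.6 dB.
Voltage ratio = 10^(13.6/20) = 4.79.

4.79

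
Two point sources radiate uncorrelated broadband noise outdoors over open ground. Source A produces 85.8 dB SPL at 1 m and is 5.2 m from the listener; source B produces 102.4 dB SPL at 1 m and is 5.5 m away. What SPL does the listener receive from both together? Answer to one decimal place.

87.7 dB SPL

At the listener: L_A = 85.8 − 20·log₁₀(5.2) = 71.48 dB; L_B = 102.4 − 20·log₁₀(5.5) = 87.59 dB.
Combined: 10·log₁₀(10^(71.48/10)+10^(87.59/10)) = 87.7 dB SPL.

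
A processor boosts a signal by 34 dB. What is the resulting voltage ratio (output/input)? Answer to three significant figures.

Voltage ratio = 10^(dB/20).
10^(34/20) = 10^(1.700) = 50.1.

50.1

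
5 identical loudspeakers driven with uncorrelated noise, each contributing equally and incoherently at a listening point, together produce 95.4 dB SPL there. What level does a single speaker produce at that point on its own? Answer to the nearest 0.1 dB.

88.4 dB SPL

5 equal incoherent sources add 10·log₁₀(5) = 6.99 dB over one source.
L_one = 95.4 − 6.99 = 88.4 dB SPL.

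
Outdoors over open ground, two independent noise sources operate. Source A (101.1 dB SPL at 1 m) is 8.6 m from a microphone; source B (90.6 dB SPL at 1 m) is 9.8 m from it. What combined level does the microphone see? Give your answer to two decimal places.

82.70 dB SPL

At the listener: L_A = 101.1 − 20·log₁₀(8.6) = 82.410 dB; L_B = 90.6 − 20·log₁₀(9.8) = 70.775 dB.
Combined: 10·log₁₀(10^(82.410/10)+10^(70.775/10)) = 82.70 dB SPL.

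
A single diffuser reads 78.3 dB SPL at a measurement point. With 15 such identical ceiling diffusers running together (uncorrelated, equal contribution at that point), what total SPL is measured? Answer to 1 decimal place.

15 equal incoherent sources raise the level by 10·log₁₀(15) = 11.76 dB.
L_total = 78.3 + 11.76 = 90.1 dB SPL.

90.1 dB SPL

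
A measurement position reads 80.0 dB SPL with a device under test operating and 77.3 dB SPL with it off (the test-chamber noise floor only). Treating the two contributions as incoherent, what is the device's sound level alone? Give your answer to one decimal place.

Subtract intensities: L_src = 10·log₁₀(10^(L_total/10) − 10^(L_bg/10)).
L_src = 10·log₁₀(10^(80.0/10) − 10^(77.3/10)) = 10·log₁₀(46300000) = 76.7 dB SPL.

76.7 dB SPL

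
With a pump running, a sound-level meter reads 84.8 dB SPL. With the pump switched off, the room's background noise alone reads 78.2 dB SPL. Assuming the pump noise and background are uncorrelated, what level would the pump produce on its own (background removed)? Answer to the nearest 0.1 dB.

83.7 dB SPL

Remove the background by subtracting linear intensities:
L_src = 10·log₁₀(10^(84.8/10) − 10^(78.2/10)) = 10·log₁₀(235900000) = 83.7 dB SPL.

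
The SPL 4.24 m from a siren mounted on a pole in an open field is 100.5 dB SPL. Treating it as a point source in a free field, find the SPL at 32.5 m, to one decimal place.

82.8 dB SPL

For a point source in a free field, ΔL = −20·log₁₀(d₂/d₁).
ΔL = −20·log₁₀(32.5/4.24) = -17.69 dB, so L₂ = 100.5 + (-17.69) = 82.8 dB SPL.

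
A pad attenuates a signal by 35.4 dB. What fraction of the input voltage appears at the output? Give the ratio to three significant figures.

0.0170

Voltage ratio = 10^(dB/20).
10^(-35.4/20) = 10^(-1.770) = 0.0170.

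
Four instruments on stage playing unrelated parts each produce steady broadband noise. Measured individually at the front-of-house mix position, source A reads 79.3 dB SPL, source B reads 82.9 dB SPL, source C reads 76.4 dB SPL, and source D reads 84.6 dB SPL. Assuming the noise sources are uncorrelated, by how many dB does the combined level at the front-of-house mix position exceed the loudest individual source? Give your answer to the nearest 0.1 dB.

Add the sources as powers (linear), then convert back to dB:
L_total = 10·log₁₀(10^(79.3/10) + 10^(82.9/10) + 10^(76.4/10) + 10^(84.6/10)) = 87.87 dB SPL.
Excess over the loudest (84.6 dB): 87.87 − 84.6 = 3.3 dB.

3.3 dB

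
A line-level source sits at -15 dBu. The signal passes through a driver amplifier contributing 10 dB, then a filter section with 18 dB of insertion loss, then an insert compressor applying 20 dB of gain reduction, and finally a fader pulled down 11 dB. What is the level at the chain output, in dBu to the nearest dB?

-54 dBu

Gain stages sum in dB:
-15 + 10 − 18 − 20 − 11 = -54 dBu.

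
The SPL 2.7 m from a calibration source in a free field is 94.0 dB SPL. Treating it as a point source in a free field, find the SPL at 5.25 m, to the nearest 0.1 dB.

88.2 dB SPL

Inverse-square spreading gives ΔL = −20·log₁₀(d₂/d₁).
ΔL = −20·log₁₀(5.25/2.7) = -5.78 dB, so L₂ = 94.0 + (-5.78) = 88.2 dB SPL.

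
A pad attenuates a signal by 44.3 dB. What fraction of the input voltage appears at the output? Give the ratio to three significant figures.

Voltage ratio = 10^(dB/20).
10^(-44.3/20) = 10^(-2.215) = 0.00610.

0.00610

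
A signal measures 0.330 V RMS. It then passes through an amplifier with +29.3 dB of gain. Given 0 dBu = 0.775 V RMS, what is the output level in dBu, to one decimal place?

+21.9 dBu

Input level: 20·log₁₀(0.330/0.775) = -7.42 dBu.
Output: -7.42 + 29.3 = +21.9 dBu.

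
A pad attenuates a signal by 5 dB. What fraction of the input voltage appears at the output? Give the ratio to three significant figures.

Voltage ratio = 10^(dB/20).
10^(-5/20) = 10^(-0.2500) = 0.562.

0.562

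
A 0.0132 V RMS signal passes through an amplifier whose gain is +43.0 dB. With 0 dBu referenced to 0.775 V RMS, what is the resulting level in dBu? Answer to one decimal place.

Input level: 20·log₁₀(0.0132/0.775) = -35.37 dBu.
Output: -35.37 + 43.0 = +7.6 dBu.

+7.6 dBu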